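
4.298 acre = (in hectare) 1.739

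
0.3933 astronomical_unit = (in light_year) 6.219e-06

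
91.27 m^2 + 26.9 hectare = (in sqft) 2.896e+06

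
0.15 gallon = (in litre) 0.5678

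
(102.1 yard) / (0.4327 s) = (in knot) 419.4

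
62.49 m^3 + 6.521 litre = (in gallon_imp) 1.375e+04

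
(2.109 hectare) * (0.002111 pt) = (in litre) 15.71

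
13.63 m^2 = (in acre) 0.003368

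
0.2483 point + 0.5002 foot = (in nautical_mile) 8.237e-05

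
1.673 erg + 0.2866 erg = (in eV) 1.223e+12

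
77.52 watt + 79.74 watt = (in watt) 157.3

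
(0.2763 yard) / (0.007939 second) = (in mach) 0.09346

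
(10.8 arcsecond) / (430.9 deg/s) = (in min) 1.16e-07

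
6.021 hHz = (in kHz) 0.6021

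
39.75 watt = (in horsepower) 0.05331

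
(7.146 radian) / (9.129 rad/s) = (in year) 2.482e-08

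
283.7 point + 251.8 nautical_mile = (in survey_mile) 289.8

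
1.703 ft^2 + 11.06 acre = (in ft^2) 4.818e+05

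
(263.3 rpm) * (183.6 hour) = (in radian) 1.822e+07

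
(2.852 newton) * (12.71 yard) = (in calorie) 7.922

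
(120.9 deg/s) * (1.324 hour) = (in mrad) 1.006e+07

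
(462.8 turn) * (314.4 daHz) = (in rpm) 8.73e+07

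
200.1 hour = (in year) 0.02284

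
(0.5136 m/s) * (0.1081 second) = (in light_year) 5.868e-18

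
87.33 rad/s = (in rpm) 833.9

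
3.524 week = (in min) 3.552e+04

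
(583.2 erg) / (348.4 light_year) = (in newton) 1.769e-23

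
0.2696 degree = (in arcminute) 16.18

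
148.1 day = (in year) 0.4058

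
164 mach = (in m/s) 5.584e+04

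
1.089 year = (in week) 56.78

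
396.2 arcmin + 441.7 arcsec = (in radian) 0.1174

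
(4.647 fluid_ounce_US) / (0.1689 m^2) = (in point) 2.306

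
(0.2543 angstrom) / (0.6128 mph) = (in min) 1.547e-12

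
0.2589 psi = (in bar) 0.01785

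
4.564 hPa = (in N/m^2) 456.4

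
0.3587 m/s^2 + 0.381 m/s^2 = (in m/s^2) 0.7397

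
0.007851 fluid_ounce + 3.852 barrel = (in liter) 612.4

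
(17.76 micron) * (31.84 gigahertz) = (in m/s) 5.655e+05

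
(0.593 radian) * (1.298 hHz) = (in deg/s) 4410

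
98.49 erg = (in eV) 6.147e+13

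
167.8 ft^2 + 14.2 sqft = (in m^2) 16.91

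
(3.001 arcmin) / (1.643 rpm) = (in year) 1.609e-10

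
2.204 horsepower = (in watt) 1644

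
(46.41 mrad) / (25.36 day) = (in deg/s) 1.214e-06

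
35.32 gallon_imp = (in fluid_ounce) 5429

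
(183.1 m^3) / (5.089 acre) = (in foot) 0.02917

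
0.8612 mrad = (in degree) 0.04934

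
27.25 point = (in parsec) 3.115e-19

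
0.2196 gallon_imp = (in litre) 0.9983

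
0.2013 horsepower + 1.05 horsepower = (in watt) 933.1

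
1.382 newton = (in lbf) 0.3107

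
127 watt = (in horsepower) 0.1703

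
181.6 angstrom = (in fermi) 1.816e+07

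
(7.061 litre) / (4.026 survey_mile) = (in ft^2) 1.173e-05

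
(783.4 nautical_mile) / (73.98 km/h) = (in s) 7.06e+04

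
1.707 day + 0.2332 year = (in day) 86.82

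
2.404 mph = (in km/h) 3.869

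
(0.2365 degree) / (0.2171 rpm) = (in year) 5.757e-09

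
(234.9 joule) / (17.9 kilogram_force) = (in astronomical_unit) 8.945e-12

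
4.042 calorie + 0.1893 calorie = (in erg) 1.77e+08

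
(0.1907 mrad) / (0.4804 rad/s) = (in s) 0.000397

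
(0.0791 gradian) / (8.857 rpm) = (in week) 2.215e-09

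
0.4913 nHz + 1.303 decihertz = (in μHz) 1.303e+05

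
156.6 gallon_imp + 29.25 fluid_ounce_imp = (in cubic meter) 0.7127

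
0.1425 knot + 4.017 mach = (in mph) 3060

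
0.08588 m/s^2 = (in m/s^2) 0.08588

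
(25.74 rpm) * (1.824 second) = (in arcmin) 1.69e+04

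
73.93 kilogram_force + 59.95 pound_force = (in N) 991.7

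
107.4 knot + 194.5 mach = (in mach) 194.7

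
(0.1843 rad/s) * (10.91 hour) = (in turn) 1152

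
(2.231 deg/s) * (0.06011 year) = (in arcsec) 1.522e+10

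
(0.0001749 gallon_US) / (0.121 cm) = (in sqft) 0.00589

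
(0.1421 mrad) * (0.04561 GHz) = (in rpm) 6.189e+04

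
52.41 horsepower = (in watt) 3.908e+04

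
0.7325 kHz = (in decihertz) 7325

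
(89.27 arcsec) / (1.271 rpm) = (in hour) 9.032e-07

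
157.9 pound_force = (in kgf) 71.62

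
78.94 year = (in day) 2.881e+04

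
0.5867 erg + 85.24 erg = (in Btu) 8.135e-09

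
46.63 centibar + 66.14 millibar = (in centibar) 53.24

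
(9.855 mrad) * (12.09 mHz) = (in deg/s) 0.006827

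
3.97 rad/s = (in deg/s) 227.5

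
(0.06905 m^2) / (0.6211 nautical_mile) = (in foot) 0.0001969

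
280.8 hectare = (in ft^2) 3.023e+07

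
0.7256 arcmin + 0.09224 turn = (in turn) 0.09227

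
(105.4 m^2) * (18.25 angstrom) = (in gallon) 5.081e-05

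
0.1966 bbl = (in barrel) 0.1966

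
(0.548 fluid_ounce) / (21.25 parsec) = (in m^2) 2.472e-23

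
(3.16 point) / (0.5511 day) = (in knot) 4.551e-08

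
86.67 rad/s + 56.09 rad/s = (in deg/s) 8180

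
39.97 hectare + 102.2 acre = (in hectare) 81.33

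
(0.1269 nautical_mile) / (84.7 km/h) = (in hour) 0.002775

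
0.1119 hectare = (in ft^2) 1.204e+04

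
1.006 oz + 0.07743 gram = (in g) 28.6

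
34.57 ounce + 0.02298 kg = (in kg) 1.003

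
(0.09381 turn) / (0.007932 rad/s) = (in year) 2.356e-06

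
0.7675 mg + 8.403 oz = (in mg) 2.382e+05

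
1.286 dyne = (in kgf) 1.311e-06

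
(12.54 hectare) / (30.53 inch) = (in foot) 5.305e+05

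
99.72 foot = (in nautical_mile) 0.01641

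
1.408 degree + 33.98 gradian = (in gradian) 35.54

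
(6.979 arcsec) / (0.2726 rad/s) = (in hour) 3.448e-08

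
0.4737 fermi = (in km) 4.737e-19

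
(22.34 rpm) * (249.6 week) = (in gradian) 2.248e+10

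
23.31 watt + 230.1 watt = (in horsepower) 0.3398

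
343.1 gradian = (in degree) 308.8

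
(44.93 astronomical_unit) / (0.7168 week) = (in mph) 3.468e+07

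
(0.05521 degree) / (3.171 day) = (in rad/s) 3.517e-09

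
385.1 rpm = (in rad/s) 40.33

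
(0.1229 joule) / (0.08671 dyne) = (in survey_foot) 4.65e+05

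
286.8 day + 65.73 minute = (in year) 0.7859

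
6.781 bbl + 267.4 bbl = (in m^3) 43.59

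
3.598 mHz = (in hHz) 3.598e-05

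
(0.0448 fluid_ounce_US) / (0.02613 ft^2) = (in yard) 0.0005969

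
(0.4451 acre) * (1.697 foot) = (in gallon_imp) 2.049e+05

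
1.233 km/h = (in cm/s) 34.25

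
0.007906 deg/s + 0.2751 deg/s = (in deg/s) 0.283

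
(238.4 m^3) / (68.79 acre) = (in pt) 2.428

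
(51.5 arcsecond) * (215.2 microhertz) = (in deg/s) 3.079e-06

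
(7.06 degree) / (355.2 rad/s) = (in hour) 9.636e-08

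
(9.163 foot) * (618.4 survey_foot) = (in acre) 0.1301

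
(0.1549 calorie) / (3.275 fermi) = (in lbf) 4.449e+13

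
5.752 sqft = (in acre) 0.000132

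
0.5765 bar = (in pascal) 5.765e+04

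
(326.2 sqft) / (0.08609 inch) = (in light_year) 1.465e-12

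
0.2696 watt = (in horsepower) 0.0003615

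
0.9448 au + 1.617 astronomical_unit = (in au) 2.562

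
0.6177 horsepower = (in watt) 460.6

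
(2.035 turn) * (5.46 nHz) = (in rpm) 6.667e-07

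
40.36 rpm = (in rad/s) 4.226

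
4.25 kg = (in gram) 4250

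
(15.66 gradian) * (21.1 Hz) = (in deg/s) 297.4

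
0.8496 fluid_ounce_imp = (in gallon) 0.006377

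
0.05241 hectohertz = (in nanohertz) 5.241e+09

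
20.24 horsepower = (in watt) 1.509e+04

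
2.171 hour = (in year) 0.0002478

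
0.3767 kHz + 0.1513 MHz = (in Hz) 1.517e+05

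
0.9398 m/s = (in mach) 0.00276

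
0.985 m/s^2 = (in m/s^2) 0.985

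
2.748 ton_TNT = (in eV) 7.176e+28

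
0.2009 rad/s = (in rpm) 1.918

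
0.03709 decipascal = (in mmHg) 2.782e-05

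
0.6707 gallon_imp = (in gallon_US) 0.8055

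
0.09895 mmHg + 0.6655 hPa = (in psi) 0.01157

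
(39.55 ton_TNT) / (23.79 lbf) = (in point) 4.433e+12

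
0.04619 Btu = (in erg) 4.873e+08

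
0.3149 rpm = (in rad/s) 0.03298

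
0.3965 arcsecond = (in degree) 0.0001101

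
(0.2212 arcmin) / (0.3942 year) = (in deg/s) 2.966e-10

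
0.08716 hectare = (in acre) 0.2154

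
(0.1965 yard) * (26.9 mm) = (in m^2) 0.004833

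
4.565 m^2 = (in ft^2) 49.14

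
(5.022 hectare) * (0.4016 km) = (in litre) 2.017e+10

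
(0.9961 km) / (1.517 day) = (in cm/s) 0.76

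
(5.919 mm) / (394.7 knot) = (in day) 3.374e-10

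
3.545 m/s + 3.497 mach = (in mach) 3.507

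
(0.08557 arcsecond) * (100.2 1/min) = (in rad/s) 6.928e-07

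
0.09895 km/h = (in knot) 0.05343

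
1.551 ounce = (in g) 43.97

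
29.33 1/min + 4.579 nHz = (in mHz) 488.8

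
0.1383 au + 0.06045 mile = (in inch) 8.145e+11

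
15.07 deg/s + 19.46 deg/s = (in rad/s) 0.6027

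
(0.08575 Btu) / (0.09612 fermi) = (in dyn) 9.412e+22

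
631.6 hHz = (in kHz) 63.16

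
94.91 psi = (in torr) 4908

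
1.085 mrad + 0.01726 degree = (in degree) 0.07943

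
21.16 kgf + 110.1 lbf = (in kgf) 71.1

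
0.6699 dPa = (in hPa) 0.0006699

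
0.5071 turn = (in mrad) 3186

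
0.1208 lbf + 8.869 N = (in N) 9.406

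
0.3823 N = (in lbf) 0.08594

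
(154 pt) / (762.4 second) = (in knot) 0.0001385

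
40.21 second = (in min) 0.6702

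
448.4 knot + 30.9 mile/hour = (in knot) 475.3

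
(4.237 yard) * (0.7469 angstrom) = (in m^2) 2.894e-10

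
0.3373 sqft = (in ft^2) 0.3373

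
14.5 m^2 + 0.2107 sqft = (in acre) 0.003588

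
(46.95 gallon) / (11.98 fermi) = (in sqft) 1.597e+14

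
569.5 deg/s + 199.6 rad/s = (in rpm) 2001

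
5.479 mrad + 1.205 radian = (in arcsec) 2.497e+05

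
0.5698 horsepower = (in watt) 424.9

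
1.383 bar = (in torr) 1037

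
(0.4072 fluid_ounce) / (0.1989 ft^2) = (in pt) 1.847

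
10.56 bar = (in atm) 10.42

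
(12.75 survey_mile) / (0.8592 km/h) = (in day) 0.9951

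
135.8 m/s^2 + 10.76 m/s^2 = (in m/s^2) 146.6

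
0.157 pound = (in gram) 71.21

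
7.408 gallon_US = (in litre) 28.04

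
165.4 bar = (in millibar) 1.654e+05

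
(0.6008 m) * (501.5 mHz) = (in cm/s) 30.13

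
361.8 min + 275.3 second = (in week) 0.03635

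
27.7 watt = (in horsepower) 0.03715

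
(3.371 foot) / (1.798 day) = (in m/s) 6.614e-06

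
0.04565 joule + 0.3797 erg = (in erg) 4.565e+05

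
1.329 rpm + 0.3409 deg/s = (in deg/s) 8.315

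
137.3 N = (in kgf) 14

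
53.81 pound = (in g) 2.441e+04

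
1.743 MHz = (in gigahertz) 0.001743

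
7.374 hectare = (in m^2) 7.374e+04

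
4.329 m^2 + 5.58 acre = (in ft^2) 2.431e+05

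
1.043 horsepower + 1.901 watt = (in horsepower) 1.046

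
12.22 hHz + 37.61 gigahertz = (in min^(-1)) 2.257e+12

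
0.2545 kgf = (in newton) 2.496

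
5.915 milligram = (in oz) 0.0002086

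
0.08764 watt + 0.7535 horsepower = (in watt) 562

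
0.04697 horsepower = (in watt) 35.03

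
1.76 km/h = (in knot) 0.9503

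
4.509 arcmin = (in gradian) 0.0835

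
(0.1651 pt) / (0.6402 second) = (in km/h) 0.0003275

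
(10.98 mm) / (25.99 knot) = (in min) 1.369e-05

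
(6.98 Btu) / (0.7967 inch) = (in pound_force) 8.181e+04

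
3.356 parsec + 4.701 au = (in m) 1.036e+17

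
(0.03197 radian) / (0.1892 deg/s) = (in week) 1.601e-05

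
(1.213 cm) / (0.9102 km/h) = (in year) 1.521e-09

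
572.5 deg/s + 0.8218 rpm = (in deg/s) 577.4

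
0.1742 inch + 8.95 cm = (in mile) 5.836e-05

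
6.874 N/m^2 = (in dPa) 68.74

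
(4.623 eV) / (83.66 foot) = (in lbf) 6.53e-21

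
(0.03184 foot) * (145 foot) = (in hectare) 4.289e-05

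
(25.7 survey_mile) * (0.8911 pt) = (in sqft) 140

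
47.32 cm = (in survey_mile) 0.000294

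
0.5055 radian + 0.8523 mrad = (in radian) 0.5064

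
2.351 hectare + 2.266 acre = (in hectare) 3.268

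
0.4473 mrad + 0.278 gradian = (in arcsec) 993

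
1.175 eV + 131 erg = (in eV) 8.176e+13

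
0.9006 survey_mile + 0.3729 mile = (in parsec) 6.642e-14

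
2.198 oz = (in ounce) 2.198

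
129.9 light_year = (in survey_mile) 7.636e+14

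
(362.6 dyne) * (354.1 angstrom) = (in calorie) 3.069e-11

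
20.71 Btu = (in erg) 2.185e+11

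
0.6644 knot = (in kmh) 1.23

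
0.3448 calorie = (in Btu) 0.001367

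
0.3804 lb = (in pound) 0.3804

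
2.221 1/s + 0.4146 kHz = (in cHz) 4.168e+04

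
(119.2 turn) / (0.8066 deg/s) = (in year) 0.001687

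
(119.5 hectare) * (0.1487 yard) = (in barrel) 1.022e+06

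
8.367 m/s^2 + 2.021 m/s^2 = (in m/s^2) 10.39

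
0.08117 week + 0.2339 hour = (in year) 0.001583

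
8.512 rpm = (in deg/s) 51.07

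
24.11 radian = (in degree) 1381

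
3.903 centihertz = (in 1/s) 0.03903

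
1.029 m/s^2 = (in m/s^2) 1.029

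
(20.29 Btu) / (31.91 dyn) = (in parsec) 2.174e-09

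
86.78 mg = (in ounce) 0.003061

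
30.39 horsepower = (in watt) 2.266e+04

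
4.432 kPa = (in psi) 0.6428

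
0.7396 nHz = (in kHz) 7.396e-13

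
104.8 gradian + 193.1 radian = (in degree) 1.116e+04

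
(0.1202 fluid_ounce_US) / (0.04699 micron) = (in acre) 0.01869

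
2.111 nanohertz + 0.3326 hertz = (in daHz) 0.03326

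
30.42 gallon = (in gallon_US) 30.42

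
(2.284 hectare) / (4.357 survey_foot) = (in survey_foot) 5.643e+04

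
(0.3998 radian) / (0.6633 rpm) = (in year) 1.825e-07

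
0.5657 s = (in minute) 0.009428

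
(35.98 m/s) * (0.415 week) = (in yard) 9.876e+06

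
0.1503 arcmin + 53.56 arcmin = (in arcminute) 53.71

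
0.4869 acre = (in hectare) 0.197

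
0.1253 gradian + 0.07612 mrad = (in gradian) 0.1301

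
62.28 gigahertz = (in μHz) 6.228e+16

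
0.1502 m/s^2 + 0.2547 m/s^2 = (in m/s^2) 0.4049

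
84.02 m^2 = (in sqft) 904.4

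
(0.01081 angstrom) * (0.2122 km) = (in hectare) 2.294e-14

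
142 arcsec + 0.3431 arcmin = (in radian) 0.0007882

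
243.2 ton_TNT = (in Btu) 9.645e+08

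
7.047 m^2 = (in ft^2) 75.85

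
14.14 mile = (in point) 6.451e+07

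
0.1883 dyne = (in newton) 1.883e-06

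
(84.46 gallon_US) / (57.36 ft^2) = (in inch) 2.362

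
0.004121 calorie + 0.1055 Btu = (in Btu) 0.1055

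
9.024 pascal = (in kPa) 0.009024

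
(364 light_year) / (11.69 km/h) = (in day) 1.227e+13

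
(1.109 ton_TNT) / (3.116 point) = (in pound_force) 9.489e+11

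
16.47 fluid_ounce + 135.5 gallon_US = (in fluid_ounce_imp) 1.807e+04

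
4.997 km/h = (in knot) 2.698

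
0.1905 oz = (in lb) 0.01191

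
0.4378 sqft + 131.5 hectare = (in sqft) 1.415e+07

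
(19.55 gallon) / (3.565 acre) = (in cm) 0.000513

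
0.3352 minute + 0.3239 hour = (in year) 3.761e-05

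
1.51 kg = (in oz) 53.26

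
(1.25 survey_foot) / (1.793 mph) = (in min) 0.007922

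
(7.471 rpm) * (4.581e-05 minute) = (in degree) 0.1232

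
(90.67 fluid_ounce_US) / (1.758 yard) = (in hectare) 1.668e-07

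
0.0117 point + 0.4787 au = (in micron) 7.161e+16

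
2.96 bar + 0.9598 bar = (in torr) 2940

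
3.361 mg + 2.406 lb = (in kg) 1.091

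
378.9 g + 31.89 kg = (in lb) 71.14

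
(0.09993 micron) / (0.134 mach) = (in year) 6.945e-17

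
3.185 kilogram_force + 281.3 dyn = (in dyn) 3.124e+06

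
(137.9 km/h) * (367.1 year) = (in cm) 4.435e+13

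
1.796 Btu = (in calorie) 452.9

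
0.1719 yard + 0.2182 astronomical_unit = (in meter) 3.264e+10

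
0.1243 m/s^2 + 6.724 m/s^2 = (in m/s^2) 6.848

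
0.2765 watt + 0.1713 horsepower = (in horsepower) 0.1717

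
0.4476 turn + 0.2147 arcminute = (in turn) 0.4476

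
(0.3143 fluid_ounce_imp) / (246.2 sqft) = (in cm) 3.904e-05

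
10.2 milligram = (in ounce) 0.0003598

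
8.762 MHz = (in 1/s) 8.762e+06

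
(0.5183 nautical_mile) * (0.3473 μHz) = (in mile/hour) 0.0007457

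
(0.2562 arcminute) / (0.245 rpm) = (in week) 4.803e-09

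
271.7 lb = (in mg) 1.232e+08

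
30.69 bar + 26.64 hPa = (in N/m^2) 3.072e+06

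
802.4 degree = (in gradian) 891.6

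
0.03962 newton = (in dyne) 3962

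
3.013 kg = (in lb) 6.643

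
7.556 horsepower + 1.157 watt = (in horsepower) 7.558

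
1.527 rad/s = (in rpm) 14.58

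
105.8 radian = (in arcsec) 2.182e+07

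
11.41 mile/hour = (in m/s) 5.101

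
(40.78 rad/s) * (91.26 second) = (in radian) 3722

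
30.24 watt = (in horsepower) 0.04055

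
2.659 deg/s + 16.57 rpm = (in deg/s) 102.1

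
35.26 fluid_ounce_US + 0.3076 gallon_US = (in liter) 2.207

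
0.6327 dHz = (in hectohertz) 0.0006327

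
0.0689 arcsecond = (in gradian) 2.127e-05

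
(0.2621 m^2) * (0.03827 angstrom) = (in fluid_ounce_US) 3.392e-08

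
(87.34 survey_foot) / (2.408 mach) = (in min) 0.0005411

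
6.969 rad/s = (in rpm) 66.55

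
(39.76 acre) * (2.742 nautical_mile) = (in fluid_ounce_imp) 2.876e+13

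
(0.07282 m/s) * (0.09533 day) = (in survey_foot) 1968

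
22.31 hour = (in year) 0.002547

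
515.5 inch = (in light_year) 1.384e-15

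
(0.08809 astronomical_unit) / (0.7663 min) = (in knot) 5.571e+08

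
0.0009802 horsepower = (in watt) 0.7309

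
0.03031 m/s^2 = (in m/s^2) 0.03031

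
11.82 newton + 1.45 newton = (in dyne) 1.327e+06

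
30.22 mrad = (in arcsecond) 6233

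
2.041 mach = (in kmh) 2502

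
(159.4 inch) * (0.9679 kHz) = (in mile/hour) 8766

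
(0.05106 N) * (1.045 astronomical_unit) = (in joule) 7.982e+09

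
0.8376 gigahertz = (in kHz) 8.376e+05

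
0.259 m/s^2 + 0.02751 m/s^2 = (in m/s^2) 0.2865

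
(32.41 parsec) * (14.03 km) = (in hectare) 1.403e+18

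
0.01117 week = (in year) 0.0002142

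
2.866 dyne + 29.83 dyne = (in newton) 0.000327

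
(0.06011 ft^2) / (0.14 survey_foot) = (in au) 8.748e-13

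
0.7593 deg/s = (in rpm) 0.1265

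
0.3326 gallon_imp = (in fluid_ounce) 51.13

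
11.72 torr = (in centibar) 1.563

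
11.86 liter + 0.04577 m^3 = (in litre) 57.63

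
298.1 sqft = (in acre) 0.006843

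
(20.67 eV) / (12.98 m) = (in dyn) 2.551e-14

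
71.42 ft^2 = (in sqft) 71.42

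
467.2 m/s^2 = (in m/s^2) 467.2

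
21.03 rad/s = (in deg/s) 1205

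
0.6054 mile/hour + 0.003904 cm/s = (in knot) 0.5262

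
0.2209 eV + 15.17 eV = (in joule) 2.466e-18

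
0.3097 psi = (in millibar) 21.35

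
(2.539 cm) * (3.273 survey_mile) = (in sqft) 1440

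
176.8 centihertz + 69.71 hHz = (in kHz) 6.973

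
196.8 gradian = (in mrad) 3091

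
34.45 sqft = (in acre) 0.0007909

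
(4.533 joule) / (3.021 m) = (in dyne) 1.5e+05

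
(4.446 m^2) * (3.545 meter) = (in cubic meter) 15.76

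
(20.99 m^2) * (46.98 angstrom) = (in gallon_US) 2.605e-05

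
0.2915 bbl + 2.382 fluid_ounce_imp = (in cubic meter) 0.04641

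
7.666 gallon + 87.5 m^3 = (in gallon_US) 2.312e+04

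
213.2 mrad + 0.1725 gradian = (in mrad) 215.9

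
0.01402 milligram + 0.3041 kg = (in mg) 3.041e+05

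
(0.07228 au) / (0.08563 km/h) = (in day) 5.261e+06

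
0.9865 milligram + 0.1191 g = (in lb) 0.0002647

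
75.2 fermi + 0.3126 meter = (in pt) 886.1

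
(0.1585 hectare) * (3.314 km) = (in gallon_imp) 1.155e+09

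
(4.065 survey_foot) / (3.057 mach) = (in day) 1.378e-08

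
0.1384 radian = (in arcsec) 2.855e+04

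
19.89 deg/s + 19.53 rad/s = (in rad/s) 19.88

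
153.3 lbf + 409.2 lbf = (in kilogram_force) 255.1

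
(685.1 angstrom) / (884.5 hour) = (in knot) 4.182e-14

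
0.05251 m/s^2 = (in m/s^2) 0.05251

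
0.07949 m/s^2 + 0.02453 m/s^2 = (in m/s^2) 0.104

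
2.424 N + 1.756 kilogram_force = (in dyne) 1.964e+06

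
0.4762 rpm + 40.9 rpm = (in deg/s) 248.3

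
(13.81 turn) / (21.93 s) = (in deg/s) 226.7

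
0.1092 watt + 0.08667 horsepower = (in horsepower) 0.08682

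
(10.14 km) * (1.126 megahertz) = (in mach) 3.353e+07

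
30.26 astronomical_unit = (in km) 4.527e+09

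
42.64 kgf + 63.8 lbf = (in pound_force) 157.8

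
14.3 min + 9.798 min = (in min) 24.1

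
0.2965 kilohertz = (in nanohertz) 2.965e+11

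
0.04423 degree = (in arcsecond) 159.2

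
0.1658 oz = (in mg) 4700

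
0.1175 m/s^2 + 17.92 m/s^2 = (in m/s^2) 18.04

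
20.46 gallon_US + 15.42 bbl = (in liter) 2529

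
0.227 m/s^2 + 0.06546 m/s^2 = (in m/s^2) 0.2925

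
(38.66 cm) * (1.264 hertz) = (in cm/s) 48.87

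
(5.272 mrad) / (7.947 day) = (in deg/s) 4.399e-07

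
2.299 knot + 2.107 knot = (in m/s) 2.267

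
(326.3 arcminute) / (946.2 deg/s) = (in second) 0.005748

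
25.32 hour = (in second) 9.115e+04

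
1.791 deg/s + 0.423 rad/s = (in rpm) 4.338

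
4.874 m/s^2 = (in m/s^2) 4.874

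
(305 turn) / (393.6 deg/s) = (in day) 0.003229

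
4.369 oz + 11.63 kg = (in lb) 25.91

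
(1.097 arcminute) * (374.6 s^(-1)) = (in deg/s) 6.849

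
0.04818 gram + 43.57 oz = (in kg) 1.235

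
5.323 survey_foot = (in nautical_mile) 0.0008761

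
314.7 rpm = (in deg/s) 1888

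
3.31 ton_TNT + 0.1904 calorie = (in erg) 1.385e+17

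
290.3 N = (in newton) 290.3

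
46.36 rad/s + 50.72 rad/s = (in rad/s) 97.08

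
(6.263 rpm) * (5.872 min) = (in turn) 36.78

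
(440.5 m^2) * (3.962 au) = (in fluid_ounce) 8.828e+18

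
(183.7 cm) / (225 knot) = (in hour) 4.408e-06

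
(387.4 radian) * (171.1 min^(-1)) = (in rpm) 1.055e+04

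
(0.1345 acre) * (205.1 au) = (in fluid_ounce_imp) 5.878e+20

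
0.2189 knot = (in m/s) 0.1126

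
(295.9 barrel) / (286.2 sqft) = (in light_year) 1.87e-16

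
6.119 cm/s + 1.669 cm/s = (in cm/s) 7.788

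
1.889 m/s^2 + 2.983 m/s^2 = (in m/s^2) 4.872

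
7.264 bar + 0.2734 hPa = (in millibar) 7264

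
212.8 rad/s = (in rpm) 2032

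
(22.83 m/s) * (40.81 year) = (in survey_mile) 1.826e+07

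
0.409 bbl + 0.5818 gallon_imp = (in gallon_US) 17.88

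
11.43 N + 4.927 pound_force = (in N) 33.35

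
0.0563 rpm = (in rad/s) 0.005896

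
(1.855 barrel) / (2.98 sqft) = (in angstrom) 1.065e+10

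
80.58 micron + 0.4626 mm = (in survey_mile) 3.375e-07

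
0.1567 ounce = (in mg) 4442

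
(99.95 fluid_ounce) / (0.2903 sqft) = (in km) 0.0001096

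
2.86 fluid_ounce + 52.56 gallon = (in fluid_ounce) 6731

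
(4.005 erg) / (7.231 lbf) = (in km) 1.245e-11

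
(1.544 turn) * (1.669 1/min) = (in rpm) 2.577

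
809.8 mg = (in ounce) 0.02856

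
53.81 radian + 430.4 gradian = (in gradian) 3856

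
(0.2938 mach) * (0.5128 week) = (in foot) 1.018e+08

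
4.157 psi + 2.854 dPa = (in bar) 0.2866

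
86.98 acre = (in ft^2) 3.789e+06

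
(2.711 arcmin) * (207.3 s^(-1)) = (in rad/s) 0.1635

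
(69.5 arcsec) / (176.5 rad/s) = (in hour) 5.303e-10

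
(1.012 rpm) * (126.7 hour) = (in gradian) 3.077e+06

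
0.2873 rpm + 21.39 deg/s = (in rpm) 3.852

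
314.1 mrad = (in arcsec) 6.479e+04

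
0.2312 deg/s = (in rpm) 0.03853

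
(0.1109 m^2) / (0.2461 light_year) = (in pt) 1.35e-13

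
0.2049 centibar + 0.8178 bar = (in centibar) 81.98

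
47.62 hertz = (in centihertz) 4762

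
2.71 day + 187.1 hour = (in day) 10.51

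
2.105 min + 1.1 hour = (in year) 0.0001296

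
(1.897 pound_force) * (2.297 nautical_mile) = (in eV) 2.241e+23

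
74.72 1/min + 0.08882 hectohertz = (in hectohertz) 0.1013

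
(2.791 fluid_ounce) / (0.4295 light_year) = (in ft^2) 2.186e-19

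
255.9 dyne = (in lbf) 0.0005753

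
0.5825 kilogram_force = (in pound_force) 1.284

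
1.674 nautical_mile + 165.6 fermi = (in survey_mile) 1.926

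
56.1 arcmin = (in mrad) 16.32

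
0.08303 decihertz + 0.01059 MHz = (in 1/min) 6.354e+05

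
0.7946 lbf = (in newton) 3.535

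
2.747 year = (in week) 143.2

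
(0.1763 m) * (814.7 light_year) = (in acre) 3.358e+14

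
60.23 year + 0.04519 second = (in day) 2.198e+04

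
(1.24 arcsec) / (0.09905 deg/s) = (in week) 5.75e-09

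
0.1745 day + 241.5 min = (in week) 0.04889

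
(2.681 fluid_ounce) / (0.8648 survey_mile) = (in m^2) 5.697e-08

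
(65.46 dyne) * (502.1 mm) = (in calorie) 7.856e-05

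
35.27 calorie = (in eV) 9.211e+20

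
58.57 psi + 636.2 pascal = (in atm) 3.992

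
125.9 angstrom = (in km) 1.259e-11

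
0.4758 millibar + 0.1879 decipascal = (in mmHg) 0.357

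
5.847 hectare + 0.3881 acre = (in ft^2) 6.463e+05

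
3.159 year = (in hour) 2.767e+04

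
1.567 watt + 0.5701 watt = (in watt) 2.137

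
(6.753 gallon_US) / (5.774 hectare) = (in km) 4.427e-10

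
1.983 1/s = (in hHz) 0.01983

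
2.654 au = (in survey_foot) 1.303e+12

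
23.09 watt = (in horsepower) 0.03096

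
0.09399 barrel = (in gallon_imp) 3.287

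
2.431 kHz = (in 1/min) 1.459e+05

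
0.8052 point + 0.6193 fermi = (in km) 2.841e-07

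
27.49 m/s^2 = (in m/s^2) 27.49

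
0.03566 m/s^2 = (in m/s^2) 0.03566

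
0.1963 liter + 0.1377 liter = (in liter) 0.334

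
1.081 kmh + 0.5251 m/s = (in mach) 0.002424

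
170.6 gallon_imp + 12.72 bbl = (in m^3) 2.798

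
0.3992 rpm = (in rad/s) 0.0418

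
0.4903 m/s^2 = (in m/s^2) 0.4903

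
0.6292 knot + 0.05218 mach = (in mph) 40.47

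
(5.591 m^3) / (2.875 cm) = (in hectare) 0.01945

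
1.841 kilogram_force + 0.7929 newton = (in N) 18.85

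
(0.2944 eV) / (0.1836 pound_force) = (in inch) 2.274e-18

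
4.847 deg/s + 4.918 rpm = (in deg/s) 34.35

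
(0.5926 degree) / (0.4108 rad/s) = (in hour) 6.994e-06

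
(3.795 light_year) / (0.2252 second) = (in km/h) 5.739e+17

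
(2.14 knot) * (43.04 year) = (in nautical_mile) 8.068e+05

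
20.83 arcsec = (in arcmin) 0.3472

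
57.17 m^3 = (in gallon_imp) 1.258e+04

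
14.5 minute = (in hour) 0.2417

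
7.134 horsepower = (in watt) 5320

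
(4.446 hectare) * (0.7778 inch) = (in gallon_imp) 1.932e+05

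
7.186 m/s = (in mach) 0.0211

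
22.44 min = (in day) 0.01558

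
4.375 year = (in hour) 3.832e+04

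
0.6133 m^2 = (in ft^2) 6.602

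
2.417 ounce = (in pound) 0.1511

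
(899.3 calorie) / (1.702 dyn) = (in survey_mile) 1.374e+05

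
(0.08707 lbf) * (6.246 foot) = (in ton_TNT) 1.762e-10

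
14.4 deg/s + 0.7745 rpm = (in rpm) 3.175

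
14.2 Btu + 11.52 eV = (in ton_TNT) 3.581e-06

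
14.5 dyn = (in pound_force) 3.26e-05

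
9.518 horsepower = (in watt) 7098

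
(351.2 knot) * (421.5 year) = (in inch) 9.455e+13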